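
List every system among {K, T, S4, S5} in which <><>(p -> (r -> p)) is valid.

K-tableau for the negation ~<><>(p -> (r -> p)):
1. ~<><>(p -> (r -> p)), w0
Complete open branch: countermodel on a K-frame, so not valid in K.
T-tableau for the negation ~<><>(p -> (r -> p)):
1. ~<><>(p -> (r -> p)), w0
2. ~<>(p -> (r -> p)), w0
3. ~(p -> (r -> p)), w0
4. p, w0
5. ~(r -> p), w0
6. r, w0
7. ~p, w0
Accessibility: w0Rw0
Branch closes: p and ~p both at w0.
Every branch closes (one shown): valid in T, hence also in S4, S5 (every theorem of T is a theorem of S4 and S5).

T, S4, S5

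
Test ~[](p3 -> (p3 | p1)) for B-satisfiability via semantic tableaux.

1. ~[](p3 -> (p3 | p1)), u
2. ~(p3 -> (p3 | p1)), v
3. p3, v
4. ~(p3 | p1), v
5. ~p3, v
6. ~p1, v
Accessibility: uRu, uRv, vRu, vRv
Branch closes: p3 and ~p3 both at v.
Every branch closes; the branch above is one of them.

Unsatisfiable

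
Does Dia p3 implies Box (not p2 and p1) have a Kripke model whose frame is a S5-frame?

Yes, satisfiable

1. Dia p3 implies Box (not p2 and p1), 0
2. Box (not p2 and p1), 0   [implies-rule on 1 (branches; this branch)]
3. not p2 and p1, 0   [Box-rule on 2 via 0R0]
4. not p2, 0   [and-rule on 3]
5. p1, 0   [and-rule on 3]
Accessibility: 0R0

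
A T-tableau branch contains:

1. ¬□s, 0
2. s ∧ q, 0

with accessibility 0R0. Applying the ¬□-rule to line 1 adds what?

a fresh world 1 with 0R1, and ¬s at 1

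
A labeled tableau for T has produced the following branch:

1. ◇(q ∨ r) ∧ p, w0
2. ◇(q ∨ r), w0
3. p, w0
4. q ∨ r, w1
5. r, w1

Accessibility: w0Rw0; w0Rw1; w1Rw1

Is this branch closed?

There is no literal clash: for every atom and world, at most one sign appears.

Open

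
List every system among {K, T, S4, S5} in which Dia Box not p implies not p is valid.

S5

S5-tableau for the negation not (Dia Box not p implies not p):
1. not (Dia Box not p implies not p), w0
2. Dia Box not p, w0
3. p, w0
4. Box not p, w1
5. not p, w0
Accessibility: w0Rw0, w0Rw1, w1Rw0, w1Rw1
Branch closes: p and not p both at w0.
Every branch closes (one shown): valid in S5.
S4-tableau for the negation not (Dia Box not p implies not p):
1. not (Dia Box not p implies not p), w0
2. Dia Box not p, w0
3. p, w0
4. Box not p, w1
5. not p, w1
Accessibility: w0Rw0, w0Rw1, w1Rw1
Complete open branch: countermodel on an S4-frame, so not valid in S4, nor in K, T (the same frame is also a K-frame and a T-frame).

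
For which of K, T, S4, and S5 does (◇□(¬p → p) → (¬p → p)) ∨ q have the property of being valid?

S5-tableau for the negation ¬((◇□(¬p → p) → (¬p → p)) ∨ q):
1. ¬((◇□(¬p → p) → (¬p → p)) ∨ q), w0
2. ¬(◇□(¬p → p) → (¬p → p)), w0
3. ¬q, w0
4. ◇□(¬p → p), w0
5. ¬(¬p → p), w0
6. ¬p, w0
7. □(¬p → p), w1
8. ¬p → p, w0
9. ¬p → p, w1
10. p, w0
Accessibility: w0Rw0, w0Rw1, w1Rw0, w1Rw1
Branch closes: p and ¬p both at w0.
Every branch closes (one shown): valid in S5.
S4-tableau for the negation ¬((◇□(¬p → p) → (¬p → p)) ∨ q):
1. ¬((◇□(¬p → p) → (¬p → p)) ∨ q), w0
2. ¬(◇□(¬p → p) → (¬p → p)), w0
3. ¬q, w0
4. ◇□(¬p → p), w0
5. ¬(¬p → p), w0
6. ¬p, w0
7. □(¬p → p), w1
8. ¬p → p, w1
9. p, w1
Accessibility: w0Rw0, w0Rw1, w1Rw1
Complete open branch: countermodel on an S4-frame, so not valid in S4, nor in K, T (the same frame is also a K-frame and a T-frame).

S5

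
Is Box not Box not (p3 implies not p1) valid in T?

No, not valid

Tableau for the negation not Box not Box not (p3 implies not p1):
1. not Box not Box not (p3 implies not p1), w0
2. Box not (p3 implies not p1), w1
3. not (p3 implies not p1), w1
4. p3, w1
5. p1, w1
Accessibility: w0Rw0, w0Rw1, w1Rw1
The negation has an open branch (countermodel exists).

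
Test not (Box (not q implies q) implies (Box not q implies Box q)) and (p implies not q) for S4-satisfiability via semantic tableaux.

No, unsatisfiable

1. not (Box (not q implies q) implies (Box not q implies Box q)) and (p implies not q), u
2. not (Box (not q implies q) implies (Box not q implies Box q)), u
3. p implies not q, u
4. Box (not q implies q), u
5. not (Box not q implies Box q), u
6. Box not q, u
7. not Box q, u
8. not q implies q, u
9. not q, u
10. q, u
Accessibility: uRu
Branch closes: q and not q both at u.
Every branch closes; the branch above is one of them.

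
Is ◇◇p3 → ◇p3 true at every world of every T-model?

Tableau for the negation ¬(◇◇p3 → ◇p3):
1. ¬(◇◇p3 → ◇p3), u
2. ◇◇p3, u   [¬→-rule on 1]
3. ¬◇p3, u   [¬→-rule on 1]
4. ¬p3, u   [¬◇-rule on 3 via uRu]
5. ◇p3, v   [◇-rule on 2: fresh world v, uRv]
6. ¬p3, v   [¬◇-rule on 3 via uRv]
7. p3, w   [◇-rule on 5: fresh world w, vRw]
Accessibility: uRu, uRv, vRv, vRw, wRw
The negation has an open branch (countermodel exists).

Invalid (countermodel exists)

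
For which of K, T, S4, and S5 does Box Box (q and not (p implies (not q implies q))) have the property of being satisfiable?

K

K-tableau for the formula:
1. Box Box (q and not (p implies (not q implies q))), w0
Complete open branch: satisfiable in K.
T-tableau for the formula:
1. Box Box (q and not (p implies (not q implies q))), w0
2. Box (q and not (p implies (not q implies q))), w0
3. q and not (p implies (not q implies q)), w0
4. q, w0
5. not (p implies (not q implies q)), w0
6. p, w0
7. not (not q implies q), w0
8. not q, w0
Accessibility: w0Rw0
Branch closes: q and not q both at w0.
Every branch closes (one shown): unsatisfiable in T, hence also in S4, S5 (every S4/S5-frame is a T-frame).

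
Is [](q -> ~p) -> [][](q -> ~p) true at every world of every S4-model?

Tableau for the negation ~([](q -> ~p) -> [][](q -> ~p)):
1. ~([](q -> ~p) -> [][](q -> ~p)), w0
2. [](q -> ~p), w0
3. ~[][](q -> ~p), w0
4. q -> ~p, w0
5. ~p, w0
6. ~[](q -> ~p), w1
7. q -> ~p, w1
8. ~p, w1
9. ~(q -> ~p), w2
10. q, w2
11. p, w2
12. q -> ~p, w2
13. ~p, w2
Accessibility: w0Rw0, w0Rw1, w0Rw2, w1Rw1, w1Rw2, w2Rw2
Branch closes: p and ~p both at w2.
Every branch of the negation's tableau closes; the branch above is one of them.

Yes, valid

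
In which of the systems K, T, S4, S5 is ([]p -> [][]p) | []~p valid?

S4, S5

T-tableau for the negation ~(([]p -> [][]p) | []~p):
1. ~(([]p -> [][]p) | []~p), u
2. ~([]p -> [][]p), u   [~|-rule on 1]
3. ~[]~p, u   [~|-rule on 1]
4. []p, u   [~->-rule on 2]
5. ~[][]p, u   [~->-rule on 2]
6. p, u   [[]-rule on 4 via uRu]
7. p, v   [~[]-rule on 3: fresh world v, uRv]
8. ~[]p, w   [~[]-rule on 5: fresh world w, uRw]
9. p, w   [[]-rule on 4 via uRw]
10. ~p, x   [~[]-rule on 8: fresh world x, wRx]
Accessibility: uRu, uRv, uRw, vRv, wRw, wRx, xRx
Complete open branch: countermodel on a T-frame, so not valid in T, nor in K (the same frame is also a K-frame).
S4-tableau for the negation ~(([]p -> [][]p) | []~p):
1. ~(([]p -> [][]p) | []~p), u
2. ~([]p -> [][]p), u   [~|-rule on 1]
3. ~[]~p, u   [~|-rule on 1]
4. []p, u   [~->-rule on 2]
5. ~[][]p, u   [~->-rule on 2]
6. p, u   [[]-rule on 4 via uRu]
7. p, v   [~[]-rule on 3: fresh world v, uRv]
8. ~[]p, w   [~[]-rule on 5: fresh world w, uRw]
9. p, w   [[]-rule on 4 via uRw]
10. ~p, x   [~[]-rule on 8: fresh world x, wRx]
11. p, x   [[]-rule on 4 via uRx]
Accessibility: uRu, uRv, uRw, uRx, vRv, wRw, wRx, xRx
Branch closes: p and ~p both at x.
Every branch closes (one shown): valid in S4, hence also in S5 (every theorem of S4 is a theorem of S5).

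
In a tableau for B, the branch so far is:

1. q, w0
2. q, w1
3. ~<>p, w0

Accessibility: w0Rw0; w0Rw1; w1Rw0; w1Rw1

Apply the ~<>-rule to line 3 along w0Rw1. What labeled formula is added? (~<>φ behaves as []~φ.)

~p, w1

~<>φ behaves as []~φ: propagate the negated body to each accessible world.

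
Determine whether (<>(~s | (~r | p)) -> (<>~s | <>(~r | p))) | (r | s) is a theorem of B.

Valid

Tableau for the negation ~((<>(~s | (~r | p)) -> (<>~s | <>(~r | p))) | (r | s)):
1. ~((<>(~s | (~r | p)) -> (<>~s | <>(~r | p))) | (r | s)), u
2. ~(<>(~s | (~r | p)) -> (<>~s | <>(~r | p))), u
3. ~(r | s), u
4. <>(~s | (~r | p)), u
5. ~(<>~s | <>(~r | p)), u
6. ~r, u
7. ~s, u
8. ~<>~s, u
9. ~<>(~r | p), u
10. s, u
Accessibility: uRu
Branch closes: s and ~s both at u.
All branches of the negation close; one closing branch shown above.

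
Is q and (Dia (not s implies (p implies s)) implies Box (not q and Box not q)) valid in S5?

Tableau for the negation not (q and (Dia (not s implies (p implies s)) implies Box (not q and Box not q))):
1. not (q and (Dia (not s implies (p implies s)) implies Box (not q and Box not q))), w0
2. not (Dia (not s implies (p implies s)) implies Box (not q and Box not q)), w0
3. Dia (not s implies (p implies s)), w0
4. not Box (not q and Box not q), w0
5. not s implies (p implies s), w1
6. p implies s, w1
7. s, w1
8. not (not q and Box not q), w2
9. not Box not q, w2
10. q, w3
Accessibility: w0Rw0, w0Rw1, w0Rw2, w0Rw3, w1Rw0, w1Rw1, w1Rw2, w1Rw3, w2Rw0, w2Rw1, w2Rw2, w2Rw3, w3Rw0, w3Rw1, w3Rw2, w3Rw3
The negation has an open branch (countermodel exists).

Not valid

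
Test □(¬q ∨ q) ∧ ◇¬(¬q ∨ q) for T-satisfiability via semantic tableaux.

Unsatisfiable

1. □(¬q ∨ q) ∧ ◇¬(¬q ∨ q), 0
2. □(¬q ∨ q), 0
3. ◇¬(¬q ∨ q), 0
4. ¬q ∨ q, 0
5. q, 0
6. ¬(¬q ∨ q), 1
7. q, 1
8. ¬q, 1
Accessibility: 0R0, 0R1, 1R1
Branch closes: q and ¬q both at 1.
Every branch closes; the branch above is one of them.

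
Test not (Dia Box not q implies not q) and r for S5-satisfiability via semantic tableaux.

Unsatisfiable

1. not (Dia Box not q implies not q) and r, u
2. not (Dia Box not q implies not q), u
3. r, u
4. Dia Box not q, u
5. q, u
6. Box not q, v
7. not q, u
Accessibility: uRu, uRv, vRu, vRv
Branch closes: q and not q both at u.
All branches of the tableau close; one closing branch shown above.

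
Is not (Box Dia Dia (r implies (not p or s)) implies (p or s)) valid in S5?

Tableau for the negation Box Dia Dia (r implies (not p or s)) implies (p or s):
1. Box Dia Dia (r implies (not p or s)) implies (p or s), 0
2. p or s, 0
3. s, 0
Accessibility: 0R0
The negation has an open branch (countermodel exists).

Not valid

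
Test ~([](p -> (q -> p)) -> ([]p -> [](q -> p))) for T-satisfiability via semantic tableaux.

No, unsatisfiable

1. ~([](p -> (q -> p)) -> ([]p -> [](q -> p))), w0
2. [](p -> (q -> p)), w0
3. ~([]p -> [](q -> p)), w0
4. []p, w0
5. ~[](q -> p), w0
6. p -> (q -> p), w0
7. p, w0
8. q -> p, w0
9. ~(q -> p), w1
10. q, w1
11. ~p, w1
12. p -> (q -> p), w1
13. p, w1
Accessibility: w0Rw0, w0Rw1, w1Rw1
Branch closes: p and ~p both at w1.
(One branch shown.) All branches close.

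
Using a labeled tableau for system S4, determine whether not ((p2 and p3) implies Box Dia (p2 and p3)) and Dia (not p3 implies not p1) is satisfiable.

1. not ((p2 and p3) implies Box Dia (p2 and p3)) and Dia (not p3 implies not p1), u
2. not ((p2 and p3) implies Box Dia (p2 and p3)), u   [and-rule on 1]
3. Dia (not p3 implies not p1), u   [and-rule on 1]
4. p2 and p3, u   [neg-implies-rule on 2]
5. not Box Dia (p2 and p3), u   [neg-implies-rule on 2]
6. p2, u   [and-rule on 4]
7. p3, u   [and-rule on 4]
8. not p3 implies not p1, v   [Dia-rule on 3: fresh world v, uRv]
9. not p1, v   [implies-rule on 8 (branches; this branch)]
10. not Dia (p2 and p3), w   [neg-Box-rule on 5: fresh world w, uRw]
11. not (p2 and p3), w   [neg-Dia-rule on 10 via wRw]
12. not p3, w   [neg-and-rule on 11 (branches; this branch)]
Accessibility: uRu, uRv, uRw, vRv, wRw

Satisfiable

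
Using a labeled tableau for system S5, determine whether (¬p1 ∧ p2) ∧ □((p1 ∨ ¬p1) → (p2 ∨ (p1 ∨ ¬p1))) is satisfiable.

Yes, satisfiable

1. (¬p1 ∧ p2) ∧ □((p1 ∨ ¬p1) → (p2 ∨ (p1 ∨ ¬p1))), u
2. ¬p1 ∧ p2, u   [∧-rule on 1]
3. □((p1 ∨ ¬p1) → (p2 ∨ (p1 ∨ ¬p1))), u   [∧-rule on 1]
4. ¬p1, u   [∧-rule on 2]
5. p2, u   [∧-rule on 2]
6. (p1 ∨ ¬p1) → (p2 ∨ (p1 ∨ ¬p1)), u   [□-rule on 3 via uRu]
7. p2 ∨ (p1 ∨ ¬p1), u   [→-rule on 6 (branches; this branch)]
8. p1 ∨ ¬p1, u   [∨-rule on 7 (branches; this branch)]
Accessibility: uRu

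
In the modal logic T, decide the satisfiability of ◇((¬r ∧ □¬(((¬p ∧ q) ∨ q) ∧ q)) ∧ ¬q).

1. ◇((¬r ∧ □¬(((¬p ∧ q) ∨ q) ∧ q)) ∧ ¬q), 0
2. (¬r ∧ □¬(((¬p ∧ q) ∨ q) ∧ q)) ∧ ¬q, 1
3. ¬r ∧ □¬(((¬p ∧ q) ∨ q) ∧ q), 1
4. ¬q, 1
5. ¬r, 1
6. □¬(((¬p ∧ q) ∨ q) ∧ q), 1
7. ¬(((¬p ∧ q) ∨ q) ∧ q), 1
Accessibility: 0R0, 0R1, 1R1

Satisfiable (open branch found)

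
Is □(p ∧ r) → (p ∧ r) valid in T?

Yes, valid

Tableau for the negation ¬(□(p ∧ r) → (p ∧ r)):
1. ¬(□(p ∧ r) → (p ∧ r)), w0
2. □(p ∧ r), w0
3. ¬(p ∧ r), w0
4. p ∧ r, w0
5. p, w0
6. r, w0
7. ¬r, w0
Accessibility: w0Rw0
Branch closes: r and ¬r both at w0.
Every branch of the negation's tableau closes; the branch above is one of them.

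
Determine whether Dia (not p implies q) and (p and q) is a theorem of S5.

Invalid (countermodel exists)

Tableau for the negation not (Dia (not p implies q) and (p and q)):
1. not (Dia (not p implies q) and (p and q)), u
2. not (p and q), u
3. not q, u
Accessibility: uRu
The negation has an open branch (countermodel exists).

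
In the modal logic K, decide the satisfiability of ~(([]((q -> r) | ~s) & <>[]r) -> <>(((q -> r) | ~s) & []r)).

No, unsatisfiable

1. ~(([]((q -> r) | ~s) & <>[]r) -> <>(((q -> r) | ~s) & []r)), u
2. []((q -> r) | ~s) & <>[]r, u
3. ~<>(((q -> r) | ~s) & []r), u
4. []((q -> r) | ~s), u
5. <>[]r, u
6. []r, v
7. ~(((q -> r) | ~s) & []r), v
8. (q -> r) | ~s, v
9. ~[]r, v
10. q -> r, v
11. r, v
12. ~r, w
13. r, w
Accessibility: uRv, vRw
Branch closes: r and ~r both at w.
All branches of the tableau close; one closing branch shown above.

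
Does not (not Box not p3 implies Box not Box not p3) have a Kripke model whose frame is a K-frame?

1. not (not Box not p3 implies Box not Box not p3), w0
2. not Box not p3, w0   [neg-implies-rule on 1]
3. not Box not Box not p3, w0   [neg-implies-rule on 1]
4. p3, w1   [neg-Box-rule on 2: fresh world w1, w0Rw1]
5. Box not p3, w2   [neg-Box-rule on 3: fresh world w2, w0Rw2]
Accessibility: w0Rw1, w0Rw2

Yes, satisfiable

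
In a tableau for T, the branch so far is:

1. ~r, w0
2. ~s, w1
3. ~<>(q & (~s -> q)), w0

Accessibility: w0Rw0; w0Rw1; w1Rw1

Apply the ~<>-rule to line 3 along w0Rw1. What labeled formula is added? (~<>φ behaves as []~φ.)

~<>φ behaves as []~φ: propagate the negated body to each accessible world.

~(q & (~s -> q)), w1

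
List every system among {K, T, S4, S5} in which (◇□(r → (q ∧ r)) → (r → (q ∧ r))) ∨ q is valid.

S5

S4-tableau for the negation ¬((◇□(r → (q ∧ r)) → (r → (q ∧ r))) ∨ q):
1. ¬((◇□(r → (q ∧ r)) → (r → (q ∧ r))) ∨ q), 0
2. ¬(◇□(r → (q ∧ r)) → (r → (q ∧ r))), 0
3. ¬q, 0
4. ◇□(r → (q ∧ r)), 0
5. ¬(r → (q ∧ r)), 0
6. r, 0
7. ¬(q ∧ r), 0
8. □(r → (q ∧ r)), 1
9. r → (q ∧ r), 1
10. q ∧ r, 1
11. q, 1
12. r, 1
Accessibility: 0R0, 0R1, 1R1
Complete open branch: countermodel on an S4-frame, so not valid in S4, nor in K, T (the same frame is also a K-frame and a T-frame).
S5-tableau for the negation ¬((◇□(r → (q ∧ r)) → (r → (q ∧ r))) ∨ q):
1. ¬((◇□(r → (q ∧ r)) → (r → (q ∧ r))) ∨ q), 0
2. ¬(◇□(r → (q ∧ r)) → (r → (q ∧ r))), 0
3. ¬q, 0
4. ◇□(r → (q ∧ r)), 0
5. ¬(r → (q ∧ r)), 0
6. r, 0
7. ¬(q ∧ r), 0
8. □(r → (q ∧ r)), 1
9. r → (q ∧ r), 0
10. r → (q ∧ r), 1
11. q ∧ r, 0
12. q, 0
Accessibility: 0R0, 0R1, 1R0, 1R1
Branch closes: q and ¬q both at 0.
Every branch closes (one shown): valid in S5.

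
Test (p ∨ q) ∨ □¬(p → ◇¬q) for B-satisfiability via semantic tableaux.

Yes, satisfiable

1. (p ∨ q) ∨ □¬(p → ◇¬q), w0
2. □¬(p → ◇¬q), w0
3. ¬(p → ◇¬q), w0
4. p, w0
5. ¬◇¬q, w0
6. q, w0
Accessibility: w0Rw0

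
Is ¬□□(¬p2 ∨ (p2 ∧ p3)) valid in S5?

Invalid (countermodel exists)

Tableau for the negation □□(¬p2 ∨ (p2 ∧ p3)):
1. □□(¬p2 ∨ (p2 ∧ p3)), 0
2. □(¬p2 ∨ (p2 ∧ p3)), 0
3. ¬p2 ∨ (p2 ∧ p3), 0
4. p2 ∧ p3, 0
5. p2, 0
6. p3, 0
Accessibility: 0R0
The negation has an open branch (countermodel exists).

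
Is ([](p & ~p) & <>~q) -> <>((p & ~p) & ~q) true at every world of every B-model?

Valid

Tableau for the negation ~(([](p & ~p) & <>~q) -> <>((p & ~p) & ~q)):
1. ~(([](p & ~p) & <>~q) -> <>((p & ~p) & ~q)), w0
2. [](p & ~p) & <>~q, w0   [~->-rule on 1]
3. ~<>((p & ~p) & ~q), w0   [~->-rule on 1]
4. [](p & ~p), w0   [&-rule on 2]
5. <>~q, w0   [&-rule on 2]
6. ~((p & ~p) & ~q), w0   [~<>-rule on 3 via w0Rw0]
7. p & ~p, w0   [[]-rule on 4 via w0Rw0]
8. p, w0   [&-rule on 7]
9. ~p, w0   [&-rule on 7]
Accessibility: w0Rw0
Branch closes: p and ~p both at w0.
Every branch of the negation's tableau closes; the branch above is one of them.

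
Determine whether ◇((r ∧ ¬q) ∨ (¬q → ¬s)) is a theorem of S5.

No, not valid

Tableau for the negation ¬◇((r ∧ ¬q) ∨ (¬q → ¬s)):
1. ¬◇((r ∧ ¬q) ∨ (¬q → ¬s)), w0
2. ¬((r ∧ ¬q) ∨ (¬q → ¬s)), w0
3. ¬(r ∧ ¬q), w0
4. ¬(¬q → ¬s), w0
5. ¬q, w0
6. s, w0
7. ¬r, w0
Accessibility: w0Rw0
The negation has an open branch (countermodel exists).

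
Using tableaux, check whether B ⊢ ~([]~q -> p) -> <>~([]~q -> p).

Tableau for the negation ~(~([]~q -> p) -> <>~([]~q -> p)):
1. ~(~([]~q -> p) -> <>~([]~q -> p)), 0
2. ~([]~q -> p), 0
3. ~<>~([]~q -> p), 0
4. []~q, 0
5. ~p, 0
6. []~q -> p, 0
7. ~q, 0
8. ~[]~q, 0
9. q, 1
10. []~q -> p, 1
11. ~q, 1
Accessibility: 0R0, 0R1, 1R0, 1R1
Branch closes: q and ~q both at 1.
Every branch of the negation's tableau closes; the branch above is one of them.

Valid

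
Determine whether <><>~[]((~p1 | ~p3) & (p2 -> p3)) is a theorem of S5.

Invalid (countermodel exists)

Tableau for the negation ~<><>~[]((~p1 | ~p3) & (p2 -> p3)):
1. ~<><>~[]((~p1 | ~p3) & (p2 -> p3)), 0
2. ~<>~[]((~p1 | ~p3) & (p2 -> p3)), 0
3. []((~p1 | ~p3) & (p2 -> p3)), 0
4. (~p1 | ~p3) & (p2 -> p3), 0
5. ~p1 | ~p3, 0
6. p2 -> p3, 0
7. ~p3, 0
8. ~p2, 0
Accessibility: 0R0
The negation has an open branch (countermodel exists).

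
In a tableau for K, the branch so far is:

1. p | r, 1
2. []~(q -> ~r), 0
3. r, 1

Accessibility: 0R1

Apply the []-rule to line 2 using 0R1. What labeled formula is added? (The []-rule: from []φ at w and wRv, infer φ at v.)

~(q -> ~r), 1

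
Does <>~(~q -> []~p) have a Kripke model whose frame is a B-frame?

Satisfiable

1. <>~(~q -> []~p), w0
2. ~(~q -> []~p), w1
3. ~q, w1
4. ~[]~p, w1
5. p, w2
Accessibility: w0Rw0, w0Rw1, w1Rw0, w1Rw1, w1Rw2, w2Rw1, w2Rw2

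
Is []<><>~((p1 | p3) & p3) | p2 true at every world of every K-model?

Invalid (countermodel exists)

Tableau for the negation ~([]<><>~((p1 | p3) & p3) | p2):
1. ~([]<><>~((p1 | p3) & p3) | p2), 0
2. ~[]<><>~((p1 | p3) & p3), 0
3. ~p2, 0
4. ~<><>~((p1 | p3) & p3), 1
Accessibility: 0R1
The negation has an open branch (countermodel exists).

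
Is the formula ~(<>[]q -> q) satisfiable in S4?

1. ~(<>[]q -> q), w0
2. <>[]q, w0
3. ~q, w0
4. []q, w1
5. q, w1
Accessibility: w0Rw0, w0Rw1, w1Rw1

Satisfiable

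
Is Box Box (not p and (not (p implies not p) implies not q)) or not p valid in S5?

No, not valid

Tableau for the negation not (Box Box (not p and (not (p implies not p) implies not q)) or not p):
1. not (Box Box (not p and (not (p implies not p) implies not q)) or not p), 0
2. not Box Box (not p and (not (p implies not p) implies not q)), 0
3. p, 0
4. not Box (not p and (not (p implies not p) implies not q)), 1
5. not (not p and (not (p implies not p) implies not q)), 2
6. not (not (p implies not p) implies not q), 2
7. not (p implies not p), 2
8. q, 2
9. p, 2
Accessibility: 0R0, 0R1, 0R2, 1R0, 1R1, 1R2, 2R0, 2R1, 2R2
The negation has an open branch (countermodel exists).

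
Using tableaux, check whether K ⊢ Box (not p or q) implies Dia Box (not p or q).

Tableau for the negation not (Box (not p or q) implies Dia Box (not p or q)):
1. not (Box (not p or q) implies Dia Box (not p or q)), w0
2. Box (not p or q), w0   [neg-implies-rule on 1]
3. not Dia Box (not p or q), w0   [neg-implies-rule on 1]
The negation has an open branch (countermodel exists).

Not valid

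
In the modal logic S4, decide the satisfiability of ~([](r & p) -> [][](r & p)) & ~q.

Unsatisfiable (every branch closes)

1. ~([](r & p) -> [][](r & p)) & ~q, u
2. ~([](r & p) -> [][](r & p)), u
3. ~q, u
4. [](r & p), u
5. ~[][](r & p), u
6. r & p, u
7. r, u
8. p, u
9. ~[](r & p), v
10. r & p, v
11. r, v
12. p, v
13. ~(r & p), w
14. r & p, w
15. r, w
16. p, w
17. ~p, w
Accessibility: uRu, uRv, uRw, vRv, vRw, wRw
Branch closes: p and ~p both at w.
All branches of the tableau close; one closing branch shown above.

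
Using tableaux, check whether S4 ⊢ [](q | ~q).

Valid in S4

Tableau for the negation ~[](q | ~q):
1. ~[](q | ~q), w0
2. ~(q | ~q), w1   [~[]-rule on 1: fresh world w1, w0Rw1]
3. ~q, w1   [~|-rule on 2]
4. q, w1   [~|-rule on 2]
Accessibility: w0Rw0, w0Rw1, w1Rw1
Branch closes: q and ~q both at w1.
Every branch of the negation's tableau closes; the branch above is one of them.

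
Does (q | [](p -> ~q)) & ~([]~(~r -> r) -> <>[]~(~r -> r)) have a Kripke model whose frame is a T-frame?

Unsatisfiable

1. (q | [](p -> ~q)) & ~([]~(~r -> r) -> <>[]~(~r -> r)), w0
2. q | [](p -> ~q), w0   [&-rule on 1]
3. ~([]~(~r -> r) -> <>[]~(~r -> r)), w0   [&-rule on 1]
4. []~(~r -> r), w0   [~->-rule on 3]
5. ~<>[]~(~r -> r), w0   [~->-rule on 3]
6. ~(~r -> r), w0   [[]-rule on 4 via w0Rw0]
7. ~r, w0   [~->-rule on 6]
8. ~[]~(~r -> r), w0   [~<>-rule on 5 via w0Rw0]
9. [](p -> ~q), w0   [|-rule on 2 (branches; this branch)]
10. p -> ~q, w0   [[]-rule on 9 via w0Rw0]
11. ~q, w0   [->-rule on 10 (branches; this branch)]
12. ~r -> r, w1   [~[]-rule on 8: fresh world w1, w0Rw1]
13. ~(~r -> r), w1   [[]-rule on 4 via w0Rw1]
14. ~r, w1   [~->-rule on 13]
15. ~[]~(~r -> r), w1   [~<>-rule on 5 via w0Rw1]
16. p -> ~q, w1   [[]-rule on 9 via w0Rw1]
17. r, w1   [->-rule on 12 (branches; this branch)]
Accessibility: w0Rw0, w0Rw1, w1Rw1
Branch closes: r and ~r both at w1.
Every branch closes; the branch above is one of them.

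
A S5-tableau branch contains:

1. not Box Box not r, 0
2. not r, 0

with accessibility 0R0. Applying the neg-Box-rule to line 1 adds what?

a fresh world 1 with 0R1, and not Box not r at 1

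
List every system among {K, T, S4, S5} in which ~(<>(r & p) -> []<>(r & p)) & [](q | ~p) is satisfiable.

K, T, S4

S4-tableau for the formula:
1. ~(<>(r & p) -> []<>(r & p)) & [](q | ~p), w0
2. ~(<>(r & p) -> []<>(r & p)), w0   [&-rule on 1]
3. [](q | ~p), w0   [&-rule on 1]
4. <>(r & p), w0   [~->-rule on 2]
5. ~[]<>(r & p), w0   [~->-rule on 2]
6. q | ~p, w0   [[]-rule on 3 via w0Rw0]
7. ~p, w0   [|-rule on 6 (branches; this branch)]
8. r & p, w1   [<>-rule on 4: fresh world w1, w0Rw1]
9. r, w1   [&-rule on 8]
10. p, w1   [&-rule on 8]
11. q | ~p, w1   [[]-rule on 3 via w0Rw1]
12. q, w1   [|-rule on 11 (branches; this branch)]
13. ~<>(r & p), w2   [~[]-rule on 5: fresh world w2, w0Rw2]
14. q | ~p, w2   [[]-rule on 3 via w0Rw2]
15. ~(r & p), w2   [~<>-rule on 13 via w2Rw2]
16. ~p, w2   [|-rule on 14 (branches; this branch)]
Accessibility: w0Rw0, w0Rw1, w0Rw2, w1Rw1, w2Rw2
Complete open branch: satisfiable in S4, hence also in K, T (this S4-model is also a K-model and a T-model).
S5-tableau for the formula:
1. ~(<>(r & p) -> []<>(r & p)) & [](q | ~p), w0
2. ~(<>(r & p) -> []<>(r & p)), w0   [&-rule on 1]
3. [](q | ~p), w0   [&-rule on 1]
4. <>(r & p), w0   [~->-rule on 2]
5. ~[]<>(r & p), w0   [~->-rule on 2]
6. q | ~p, w0   [[]-rule on 3 via w0Rw0]
7. ~p, w0   [|-rule on 6 (branches; this branch)]
8. r & p, w1   [<>-rule on 4: fresh world w1, w0Rw1]
9. r, w1   [&-rule on 8]
10. p, w1   [&-rule on 8]
11. q | ~p, w1   [[]-rule on 3 via w0Rw1]
12. q, w1   [|-rule on 11 (branches; this branch)]
13. ~<>(r & p), w2   [~[]-rule on 5: fresh world w2, w0Rw2]
14. q | ~p, w2   [[]-rule on 3 via w0Rw2]
15. ~(r & p), w0   [~<>-rule on 13 via w2Rw0]
16. ~(r & p), w1   [~<>-rule on 13 via w2Rw1]
17. ~(r & p), w2   [~<>-rule on 13 via w2Rw2]
18. ~p, w2   [|-rule on 14 (branches; this branch)]
19. ~p, w1   [~&-rule on 16 (branches; this branch)]
Accessibility: w0Rw0, w0Rw1, w0Rw2, w1Rw0, w1Rw1, w1Rw2, w2Rw0, w2Rw1, w2Rw2
Branch closes: p and ~p both at w1.
Every branch closes (one shown): unsatisfiable in S5.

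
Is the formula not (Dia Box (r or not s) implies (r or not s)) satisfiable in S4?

Yes, satisfiable

1. not (Dia Box (r or not s) implies (r or not s)), u
2. Dia Box (r or not s), u
3. not (r or not s), u
4. not r, u
5. s, u
6. Box (r or not s), v
7. r or not s, v
8. not s, v
Accessibility: uRu, uRv, vRv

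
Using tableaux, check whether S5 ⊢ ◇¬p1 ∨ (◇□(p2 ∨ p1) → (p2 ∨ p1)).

Valid in S5

Tableau for the negation ¬(◇¬p1 ∨ (◇□(p2 ∨ p1) → (p2 ∨ p1))):
1. ¬(◇¬p1 ∨ (◇□(p2 ∨ p1) → (p2 ∨ p1))), 0
2. ¬◇¬p1, 0
3. ¬(◇□(p2 ∨ p1) → (p2 ∨ p1)), 0
4. ◇□(p2 ∨ p1), 0
5. ¬(p2 ∨ p1), 0
6. ¬p2, 0
7. ¬p1, 0
8. p1, 0
Accessibility: 0R0
Branch closes: p1 and ¬p1 both at 0.
Every branch of the negation's tableau closes; the branch above is one of them.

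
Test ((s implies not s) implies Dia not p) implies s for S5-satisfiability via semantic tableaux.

1. ((s implies not s) implies Dia not p) implies s, u
2. s, u   [implies-rule on 1 (branches; this branch)]
Accessibility: uRu

Satisfiable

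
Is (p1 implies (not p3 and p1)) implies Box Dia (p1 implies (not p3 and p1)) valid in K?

Tableau for the negation not ((p1 implies (not p3 and p1)) implies Box Dia (p1 implies (not p3 and p1))):
1. not ((p1 implies (not p3 and p1)) implies Box Dia (p1 implies (not p3 and p1))), w0
2. p1 implies (not p3 and p1), w0
3. not Box Dia (p1 implies (not p3 and p1)), w0
4. not p3 and p1, w0
5. not p3, w0
6. p1, w0
7. not Dia (p1 implies (not p3 and p1)), w1
Accessibility: w0Rw1
The negation has an open branch (countermodel exists).

Invalid (countermodel exists)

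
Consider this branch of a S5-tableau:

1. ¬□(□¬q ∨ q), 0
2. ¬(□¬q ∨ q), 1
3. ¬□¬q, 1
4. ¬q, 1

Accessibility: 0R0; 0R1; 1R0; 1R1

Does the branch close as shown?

No world carries both an atom and its negation.

Not closed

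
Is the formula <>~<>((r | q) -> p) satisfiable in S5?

Satisfiable

1. <>~<>((r | q) -> p), w0
2. ~<>((r | q) -> p), w1   [<>-rule on 1: fresh world w1, w0Rw1]
3. ~((r | q) -> p), w0   [~<>-rule on 2 via w1Rw0]
4. r | q, w0   [~->-rule on 3]
5. ~p, w0   [~->-rule on 3]
6. ~((r | q) -> p), w1   [~<>-rule on 2 via w1Rw1]
7. r | q, w1   [~->-rule on 6]
8. ~p, w1   [~->-rule on 6]
9. q, w0   [|-rule on 4 (branches; this branch)]
10. q, w1   [|-rule on 7 (branches; this branch)]
Accessibility: w0Rw0, w0Rw1, w1Rw0, w1Rw1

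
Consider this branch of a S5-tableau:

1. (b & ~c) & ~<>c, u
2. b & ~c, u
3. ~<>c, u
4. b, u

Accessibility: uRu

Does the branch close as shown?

No world carries both an atom and its negation.

No, open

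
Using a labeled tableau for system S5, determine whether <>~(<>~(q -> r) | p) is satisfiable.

Satisfiable

1. <>~(<>~(q -> r) | p), u
2. ~(<>~(q -> r) | p), v   [<>-rule on 1: fresh world v, uRv]
3. ~<>~(q -> r), v   [~|-rule on 2]
4. ~p, v   [~|-rule on 2]
5. q -> r, u   [~<>-rule on 3 via vRu]
6. q -> r, v   [~<>-rule on 3 via vRv]
7. r, u   [->-rule on 5 (branches; this branch)]
8. r, v   [->-rule on 6 (branches; this branch)]
Accessibility: uRu, uRv, vRu, vRv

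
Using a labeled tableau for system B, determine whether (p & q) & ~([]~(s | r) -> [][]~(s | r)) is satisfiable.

Satisfiable (open branch found)

1. (p & q) & ~([]~(s | r) -> [][]~(s | r)), w0
2. p & q, w0
3. ~([]~(s | r) -> [][]~(s | r)), w0
4. p, w0
5. q, w0
6. []~(s | r), w0
7. ~[][]~(s | r), w0
8. ~(s | r), w0
9. ~s, w0
10. ~r, w0
11. ~[]~(s | r), w1
12. ~(s | r), w1
13. ~s, w1
14. ~r, w1
15. s | r, w2
16. r, w2
Accessibility: w0Rw0, w0Rw1, w1Rw0, w1Rw1, w1Rw2, w2Rw1, w2Rw2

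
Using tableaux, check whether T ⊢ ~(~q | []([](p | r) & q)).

Invalid (countermodel exists)

Tableau for the negation ~q | []([](p | r) & q):
1. ~q | []([](p | r) & q), u
2. []([](p | r) & q), u
3. [](p | r) & q, u
4. [](p | r), u
5. q, u
6. p | r, u
7. r, u
Accessibility: uRu
The negation has an open branch (countermodel exists).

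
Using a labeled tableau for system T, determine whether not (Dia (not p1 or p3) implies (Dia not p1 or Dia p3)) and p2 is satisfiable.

1. not (Dia (not p1 or p3) implies (Dia not p1 or Dia p3)) and p2, w0
2. not (Dia (not p1 or p3) implies (Dia not p1 or Dia p3)), w0
3. p2, w0
4. Dia (not p1 or p3), w0
5. not (Dia not p1 or Dia p3), w0
6. not Dia not p1, w0
7. not Dia p3, w0
8. p1, w0
9. not p3, w0
10. not p1 or p3, w1
11. p1, w1
12. not p3, w1
13. p3, w1
Accessibility: w0Rw0, w0Rw1, w1Rw1
Branch closes: p3 and not p3 both at w1.
Every branch closes; the branch above is one of them.

No, unsatisfiable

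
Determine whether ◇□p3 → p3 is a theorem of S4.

Not valid

Tableau for the negation ¬(◇□p3 → p3):
1. ¬(◇□p3 → p3), w0
2. ◇□p3, w0   [¬→-rule on 1]
3. ¬p3, w0   [¬→-rule on 1]
4. □p3, w1   [◇-rule on 2: fresh world w1, w0Rw1]
5. p3, w1   [□-rule on 4 via w1Rw1]
Accessibility: w0Rw0, w0Rw1, w1Rw1
The negation has an open branch (countermodel exists).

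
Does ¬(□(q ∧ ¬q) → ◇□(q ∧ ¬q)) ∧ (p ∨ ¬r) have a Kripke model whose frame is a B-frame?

No, unsatisfiable

1. ¬(□(q ∧ ¬q) → ◇□(q ∧ ¬q)) ∧ (p ∨ ¬r), w0
2. ¬(□(q ∧ ¬q) → ◇□(q ∧ ¬q)), w0
3. p ∨ ¬r, w0
4. □(q ∧ ¬q), w0
5. ¬◇□(q ∧ ¬q), w0
6. q ∧ ¬q, w0
7. q, w0
8. ¬q, w0
Accessibility: w0Rw0
Branch closes: q and ¬q both at w0.
(One branch shown.) All branches close.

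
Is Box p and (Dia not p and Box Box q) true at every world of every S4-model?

Tableau for the negation not (Box p and (Dia not p and Box Box q)):
1. not (Box p and (Dia not p and Box Box q)), u
2. not (Dia not p and Box Box q), u
3. not Box Box q, u
4. not Box q, v
5. not q, w
Accessibility: uRu, uRv, uRw, vRv, vRw, wRw
The negation has an open branch (countermodel exists).

Invalid (countermodel exists)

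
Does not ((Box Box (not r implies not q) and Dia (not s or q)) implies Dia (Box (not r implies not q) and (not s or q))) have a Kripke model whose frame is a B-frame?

1. not ((Box Box (not r implies not q) and Dia (not s or q)) implies Dia (Box (not r implies not q) and (not s or q))), 0
2. Box Box (not r implies not q) and Dia (not s or q), 0   [neg-implies-rule on 1]
3. not Dia (Box (not r implies not q) and (not s or q)), 0   [neg-implies-rule on 1]
4. Box Box (not r implies not q), 0   [and-rule on 2]
5. Dia (not s or q), 0   [and-rule on 2]
6. not (Box (not r implies not q) and (not s or q)), 0   [neg-Dia-rule on 3 via 0R0]
7. Box (not r implies not q), 0   [Box-rule on 4 via 0R0]
8. not r implies not q, 0   [Box-rule on 7 via 0R0]
9. not Box (not r implies not q), 0   [neg-and-rule on 6 (branches; this branch)]
10. not q, 0   [implies-rule on 8 (branches; this branch)]
11. not s or q, 1   [Dia-rule on 5: fresh world 1, 0R1]
12. not (Box (not r implies not q) and (not s or q)), 1   [neg-Dia-rule on 3 via 0R1]
13. Box (not r implies not q), 1   [Box-rule on 4 via 0R1]
14. not r implies not q, 1   [Box-rule on 7 via 0R1]
15. q, 1   [or-rule on 11 (branches; this branch)]
16. not Box (not r implies not q), 1   [neg-and-rule on 12 (branches; this branch)]
17. r, 1   [implies-rule on 14 (branches; this branch)]
18. not (not r implies not q), 2   [neg-Box-rule on 9: fresh world 2, 0R2]
19. not r, 2   [neg-implies-rule on 18]
20. q, 2   [neg-implies-rule on 18]
21. not (Box (not r implies not q) and (not s or q)), 2   [neg-Dia-rule on 3 via 0R2]
22. Box (not r implies not q), 2   [Box-rule on 4 via 0R2]
23. not r implies not q, 2   [Box-rule on 7 via 0R2]
24. not (not s or q), 2   [neg-and-rule on 21 (branches; this branch)]
25. s, 2   [neg-or-rule on 24]
26. not q, 2   [neg-or-rule on 24]
Accessibility: 0R0, 0R1, 0R2, 1R0, 1R1, 2R0, 2R2
Branch closes: q and not q both at 2.
All branches of the tableau close; one closing branch shown above.

Unsatisfiable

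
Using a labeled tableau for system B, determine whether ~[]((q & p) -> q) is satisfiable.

No, unsatisfiable

1. ~[]((q & p) -> q), u
2. ~((q & p) -> q), v   [~[]-rule on 1: fresh world v, uRv]
3. q & p, v   [~->-rule on 2]
4. ~q, v   [~->-rule on 2]
5. q, v   [&-rule on 3]
6. p, v   [&-rule on 3]
Accessibility: uRu, uRv, vRu, vRv
Branch closes: q and ~q both at v.
All branches of the tableau close; one closing branch shown above.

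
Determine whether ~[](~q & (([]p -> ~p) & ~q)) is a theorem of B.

Tableau for the negation [](~q & (([]p -> ~p) & ~q)):
1. [](~q & (([]p -> ~p) & ~q)), 0
2. ~q & (([]p -> ~p) & ~q), 0
3. ~q, 0
4. ([]p -> ~p) & ~q, 0
5. []p -> ~p, 0
6. ~p, 0
Accessibility: 0R0
The negation has an open branch (countermodel exists).

Invalid (countermodel exists)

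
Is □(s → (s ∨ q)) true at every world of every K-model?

Tableau for the negation ¬□(s → (s ∨ q)):
1. ¬□(s → (s ∨ q)), 0
2. ¬(s → (s ∨ q)), 1   [¬□-rule on 1: fresh world 1, 0R1]
3. s, 1   [¬→-rule on 2]
4. ¬(s ∨ q), 1   [¬→-rule on 2]
5. ¬s, 1   [¬∨-rule on 4]
6. ¬q, 1   [¬∨-rule on 4]
Accessibility: 0R1
Branch closes: s and ¬s both at 1.
Every branch of the negation's tableau closes; the branch above is one of them.

Yes, valid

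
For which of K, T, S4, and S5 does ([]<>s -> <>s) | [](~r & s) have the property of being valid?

T-tableau for the negation ~(([]<>s -> <>s) | [](~r & s)):
1. ~(([]<>s -> <>s) | [](~r & s)), u
2. ~([]<>s -> <>s), u
3. ~[](~r & s), u
4. []<>s, u
5. ~<>s, u
6. <>s, u
7. ~s, u
8. ~(~r & s), v
9. <>s, v
10. ~s, v
11. s, w
12. <>s, w
13. ~s, w
Accessibility: uRu, uRv, uRw, vRv, wRw
Branch closes: s and ~s both at w.
Every branch closes (one shown): valid in T, hence also in S4, S5 (every theorem of T is a theorem of S4 and S5).
K-tableau for the negation ~(([]<>s -> <>s) | [](~r & s)):
1. ~(([]<>s -> <>s) | [](~r & s)), u
2. ~([]<>s -> <>s), u
3. ~[](~r & s), u
4. []<>s, u
5. ~<>s, u
6. ~(~r & s), v
7. <>s, v
8. ~s, v
9. s, w
Accessibility: uRv, vRw
Complete open branch: countermodel on a K-frame, so not valid in K.

T, S4, S5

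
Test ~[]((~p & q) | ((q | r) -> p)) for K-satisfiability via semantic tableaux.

Yes, satisfiable

1. ~[]((~p & q) | ((q | r) -> p)), w0
2. ~((~p & q) | ((q | r) -> p)), w1
3. ~(~p & q), w1
4. ~((q | r) -> p), w1
5. q | r, w1
6. ~p, w1
7. ~q, w1
8. r, w1
Accessibility: w0Rw1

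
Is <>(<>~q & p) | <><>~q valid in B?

Invalid (countermodel exists)

Tableau for the negation ~(<>(<>~q & p) | <><>~q):
1. ~(<>(<>~q & p) | <><>~q), 0
2. ~<>(<>~q & p), 0
3. ~<><>~q, 0
4. ~(<>~q & p), 0
5. ~<>~q, 0
6. q, 0
7. ~p, 0
Accessibility: 0R0
The negation has an open branch (countermodel exists).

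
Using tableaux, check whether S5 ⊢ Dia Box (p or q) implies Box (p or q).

Tableau for the negation not (Dia Box (p or q) implies Box (p or q)):
1. not (Dia Box (p or q) implies Box (p or q)), u
2. Dia Box (p or q), u
3. not Box (p or q), u
4. Box (p or q), v
5. p or q, u
6. p or q, v
7. q, u
8. q, v
9. not (p or q), w
10. not p, w
11. not q, w
12. p or q, w
13. q, w
Accessibility: uRu, uRv, uRw, vRu, vRv, vRw, wRu, wRv, wRw
Branch closes: q and not q both at w.
Every branch of the negation's tableau closes; the branch above is one of them.

Yes, valid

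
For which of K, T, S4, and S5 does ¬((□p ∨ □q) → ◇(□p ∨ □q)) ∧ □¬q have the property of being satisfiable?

K-tableau for the formula:
1. ¬((□p ∨ □q) → ◇(□p ∨ □q)) ∧ □¬q, w0
2. ¬((□p ∨ □q) → ◇(□p ∨ □q)), w0
3. □¬q, w0
4. □p ∨ □q, w0
5. ¬◇(□p ∨ □q), w0
6. □q, w0
Complete open branch: satisfiable in K.
T-tableau for the formula:
1. ¬((□p ∨ □q) → ◇(□p ∨ □q)) ∧ □¬q, w0
2. ¬((□p ∨ □q) → ◇(□p ∨ □q)), w0
3. □¬q, w0
4. □p ∨ □q, w0
5. ¬◇(□p ∨ □q), w0
6. ¬q, w0
7. ¬(□p ∨ □q), w0
8. ¬□p, w0
9. ¬□q, w0
10. □p, w0
11. p, w0
12. ¬p, w1
13. ¬q, w1
14. ¬(□p ∨ □q), w1
15. ¬□p, w1
16. ¬□q, w1
17. p, w1
Accessibility: w0Rw0, w0Rw1, w1Rw1
Branch closes: p and ¬p both at w1.
Every branch closes (one shown): unsatisfiable in T, hence also in S4, S5 (every S4/S5-frame is a T-frame).

K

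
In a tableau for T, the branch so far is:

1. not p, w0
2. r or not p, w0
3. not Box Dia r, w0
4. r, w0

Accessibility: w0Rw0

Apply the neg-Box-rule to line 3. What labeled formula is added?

a fresh world w1 with w0Rw1, and not Dia r at w1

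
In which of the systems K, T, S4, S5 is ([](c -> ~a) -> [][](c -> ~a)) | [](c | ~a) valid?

S4-tableau for the negation ~(([](c -> ~a) -> [][](c -> ~a)) | [](c | ~a)):
1. ~(([](c -> ~a) -> [][](c -> ~a)) | [](c | ~a)), 0
2. ~([](c -> ~a) -> [][](c -> ~a)), 0   [~|-rule on 1]
3. ~[](c | ~a), 0   [~|-rule on 1]
4. [](c -> ~a), 0   [~->-rule on 2]
5. ~[][](c -> ~a), 0   [~->-rule on 2]
6. c -> ~a, 0   [[]-rule on 4 via 0R0]
7. ~a, 0   [->-rule on 6 (branches; this branch)]
8. ~(c | ~a), 1   [~[]-rule on 3: fresh world 1, 0R1]
9. ~c, 1   [~|-rule on 8]
10. a, 1   [~|-rule on 8]
11. c -> ~a, 1   [[]-rule on 4 via 0R1]
12. ~[](c -> ~a), 2   [~[]-rule on 5: fresh world 2, 0R2]
13. c -> ~a, 2   [[]-rule on 4 via 0R2]
14. ~a, 2   [->-rule on 13 (branches; this branch)]
15. ~(c -> ~a), 3   [~[]-rule on 12: fresh world 3, 2R3]
16. c, 3   [~->-rule on 15]
17. a, 3   [~->-rule on 15]
18. c -> ~a, 3   [[]-rule on 4 via 0R3]
19. ~a, 3   [->-rule on 18 (branches; this branch)]
Accessibility: 0R0, 0R1, 0R2, 0R3, 1R1, 2R2, 2R3, 3R3
Branch closes: a and ~a both at 3.
Every branch closes (one shown): valid in S4, hence also in S5 (every theorem of S4 is a theorem of S5).
T-tableau for the negation ~(([](c -> ~a) -> [][](c -> ~a)) | [](c | ~a)):
1. ~(([](c -> ~a) -> [][](c -> ~a)) | [](c | ~a)), 0
2. ~([](c -> ~a) -> [][](c -> ~a)), 0   [~|-rule on 1]
3. ~[](c | ~a), 0   [~|-rule on 1]
4. [](c -> ~a), 0   [~->-rule on 2]
5. ~[][](c -> ~a), 0   [~->-rule on 2]
6. c -> ~a, 0   [[]-rule on 4 via 0R0]
7. ~a, 0   [->-rule on 6 (branches; this branch)]
8. ~(c | ~a), 1   [~[]-rule on 3: fresh world 1, 0R1]
9. ~c, 1   [~|-rule on 8]
10. a, 1   [~|-rule on 8]
11. c -> ~a, 1   [[]-rule on 4 via 0R1]
12. ~[](c -> ~a), 2   [~[]-rule on 5: fresh world 2, 0R2]
13. c -> ~a, 2   [[]-rule on 4 via 0R2]
14. ~a, 2   [->-rule on 13 (branches; this branch)]
15. ~(c -> ~a), 3   [~[]-rule on 12: fresh world 3, 2R3]
16. c, 3   [~->-rule on 15]
17. a, 3   [~->-rule on 15]
Accessibility: 0R0, 0R1, 0R2, 1R1, 2R2, 2R3, 3R3
Complete open branch: countermodel on a T-frame, so not valid in T, nor in K (the same frame is also a K-frame).

S4, S5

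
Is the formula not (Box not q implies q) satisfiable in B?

1. not (Box not q implies q), u
2. Box not q, u   [neg-implies-rule on 1]
3. not q, u   [neg-implies-rule on 1]
Accessibility: uRu

Satisfiable (open branch found)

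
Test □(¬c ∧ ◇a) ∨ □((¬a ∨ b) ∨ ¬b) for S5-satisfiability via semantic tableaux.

Satisfiable

1. □(¬c ∧ ◇a) ∨ □((¬a ∨ b) ∨ ¬b), w0
2. □((¬a ∨ b) ∨ ¬b), w0
3. (¬a ∨ b) ∨ ¬b, w0
4. ¬b, w0
Accessibility: w0Rw0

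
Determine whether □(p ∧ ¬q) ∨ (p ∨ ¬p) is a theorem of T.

Tableau for the negation ¬(□(p ∧ ¬q) ∨ (p ∨ ¬p)):
1. ¬(□(p ∧ ¬q) ∨ (p ∨ ¬p)), 0
2. ¬□(p ∧ ¬q), 0
3. ¬(p ∨ ¬p), 0
4. ¬p, 0
5. p, 0
Accessibility: 0R0
Branch closes: p and ¬p both at 0.
All branches of the negation close; one closing branch shown above.

Valid in T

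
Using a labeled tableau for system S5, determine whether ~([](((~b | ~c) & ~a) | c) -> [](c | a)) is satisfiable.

1. ~([](((~b | ~c) & ~a) | c) -> [](c | a)), w0
2. [](((~b | ~c) & ~a) | c), w0
3. ~[](c | a), w0
4. ((~b | ~c) & ~a) | c, w0
5. c, w0
6. ~(c | a), w1
7. ~c, w1
8. ~a, w1
9. ((~b | ~c) & ~a) | c, w1
10. (~b | ~c) & ~a, w1
11. ~b | ~c, w1
Accessibility: w0Rw0, w0Rw1, w1Rw0, w1Rw1

Yes, satisfiable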